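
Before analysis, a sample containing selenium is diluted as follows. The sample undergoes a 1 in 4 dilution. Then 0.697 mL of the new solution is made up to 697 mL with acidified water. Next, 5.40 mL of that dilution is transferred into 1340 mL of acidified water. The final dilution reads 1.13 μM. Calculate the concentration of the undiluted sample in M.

Overall dilution factor = 4 × 1000 × 249.1 = 9.97 × 10⁵.
Original = 1.13 μM × 9.97 × 10⁵ = 1.13 × 10⁶ μM = 1.13 M.

1.13 M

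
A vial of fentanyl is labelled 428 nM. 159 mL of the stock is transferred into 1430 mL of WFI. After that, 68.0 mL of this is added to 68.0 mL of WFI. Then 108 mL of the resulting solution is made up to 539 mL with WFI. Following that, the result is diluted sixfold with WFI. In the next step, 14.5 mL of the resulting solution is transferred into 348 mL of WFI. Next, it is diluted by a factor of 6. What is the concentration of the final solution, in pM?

4.77 pM

Overall dilution factor = 9.994 × 2 × 4.991 × 6 × 25 × 6 = 8.98 × 10⁴.
428 nM / 8.98 × 10⁴ = 4.77 × 10⁻³ nM = 4.77 pM.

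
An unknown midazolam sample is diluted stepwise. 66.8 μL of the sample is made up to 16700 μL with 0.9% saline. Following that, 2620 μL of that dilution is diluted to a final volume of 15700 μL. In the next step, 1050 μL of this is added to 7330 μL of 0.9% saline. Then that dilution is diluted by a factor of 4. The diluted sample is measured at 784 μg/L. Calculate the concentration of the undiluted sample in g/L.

Overall dilution factor = 250 × 5.992 × 7.981 × 4 = 4.78 × 10⁴.
Original = 784 μg/L × 4.78 × 10⁴ = 3.75 × 10⁷ μg/L = 37.5 g/L.

37.5 g/L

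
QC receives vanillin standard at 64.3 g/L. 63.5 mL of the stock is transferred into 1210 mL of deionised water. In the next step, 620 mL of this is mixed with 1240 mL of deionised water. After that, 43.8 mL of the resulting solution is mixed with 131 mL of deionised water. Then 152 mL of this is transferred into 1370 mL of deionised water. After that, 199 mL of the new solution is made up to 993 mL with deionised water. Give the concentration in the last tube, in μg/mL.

Overall dilution factor = 20.06 × 3 × 3.991 × 10.01 × 4.990 = 1.20 × 10⁴.
64.3 g/L / 1.20 × 10⁴ = 5.36 × 10⁻³ g/L = 5.36 μg/mL.

5.36 μg/mL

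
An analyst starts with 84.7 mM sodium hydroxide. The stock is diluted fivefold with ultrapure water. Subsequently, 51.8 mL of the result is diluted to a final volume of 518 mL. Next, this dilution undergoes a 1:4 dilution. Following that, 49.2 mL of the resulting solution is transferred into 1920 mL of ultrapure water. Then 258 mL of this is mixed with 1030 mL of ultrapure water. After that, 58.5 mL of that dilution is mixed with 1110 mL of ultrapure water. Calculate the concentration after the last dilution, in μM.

Overall dilution factor = 5 × 10 × 4 × 40.02 × 4.992 × 19.97 = 7.98 × 10⁵.
84.7 mM / 7.98 × 10⁵ = 1.06 × 10⁻⁴ mM = 0.106 μM.

0.106 μM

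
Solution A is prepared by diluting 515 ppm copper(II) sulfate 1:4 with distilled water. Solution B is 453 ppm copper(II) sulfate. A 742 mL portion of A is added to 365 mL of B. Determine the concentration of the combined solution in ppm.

C_A = 515 ppm / 4 = 129 ppm.
C_mix = (C_A·V_A + C_B·V_B)/(V_A + V_B) = (129×742 + 453×365) / 1107 = 236 ppm.

236 ppm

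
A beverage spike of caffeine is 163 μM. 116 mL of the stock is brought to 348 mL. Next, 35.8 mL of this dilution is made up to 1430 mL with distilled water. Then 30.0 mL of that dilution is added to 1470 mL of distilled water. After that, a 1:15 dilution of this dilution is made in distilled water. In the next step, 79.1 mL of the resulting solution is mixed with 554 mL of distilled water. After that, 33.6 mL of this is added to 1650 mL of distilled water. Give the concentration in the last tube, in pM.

4.52 pM

Overall dilution factor = 3 × 39.94 × 50 × 15 × 8.004 × 50.11 = 3.60 × 10⁷.
163 μM / 3.60 × 10⁷ = 4.52 × 10⁻⁶ μM = 4.52 pM.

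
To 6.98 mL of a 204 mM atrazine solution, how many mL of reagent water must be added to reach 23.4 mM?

53.9 mL

V₂ = C₁V₁/C₂ = 204 × 6.98 / 23.4 = 60.9 mL.
Diluent to add = V₂ − V₁ = 60.9 − 6.98 = 53.9 mL.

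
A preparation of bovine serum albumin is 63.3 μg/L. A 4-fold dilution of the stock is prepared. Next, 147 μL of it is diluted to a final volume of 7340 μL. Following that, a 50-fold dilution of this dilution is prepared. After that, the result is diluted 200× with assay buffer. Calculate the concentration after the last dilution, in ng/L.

Overall dilution factor = 4 × 49.93 × 50 × 200 = 2.00 × 10⁶.
63.3 μg/L / 2.00 × 10⁶ = 3.17 × 10⁻⁵ μg/L = 0.0317 ng/L.

0.0317 ng/L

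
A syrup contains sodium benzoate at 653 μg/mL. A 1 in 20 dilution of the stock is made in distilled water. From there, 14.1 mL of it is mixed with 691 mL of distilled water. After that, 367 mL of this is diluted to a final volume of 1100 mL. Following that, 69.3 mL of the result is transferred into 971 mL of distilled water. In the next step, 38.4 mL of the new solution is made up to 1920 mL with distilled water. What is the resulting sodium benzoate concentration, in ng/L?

Overall dilution factor = 20 × 50.01 × 2.997 × 15.01 × 50 = 2.25 × 10⁶.
653 μg/mL / 2.25 × 10⁶ = 2.90 × 10⁻⁴ μg/mL = 290 ng/L.

290 ng/L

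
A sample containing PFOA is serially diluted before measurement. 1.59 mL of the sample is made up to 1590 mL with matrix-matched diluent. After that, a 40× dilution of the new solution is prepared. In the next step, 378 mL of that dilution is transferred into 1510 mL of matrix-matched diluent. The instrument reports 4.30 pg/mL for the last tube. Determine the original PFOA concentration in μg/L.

Overall dilution factor = 1000 × 40 × 4.995 = 2.00 × 10⁵.
Original = 4.30 pg/mL × 2.00 × 10⁵ = 8.59 × 10⁵ pg/mL = 859 μg/L.

859 μg/L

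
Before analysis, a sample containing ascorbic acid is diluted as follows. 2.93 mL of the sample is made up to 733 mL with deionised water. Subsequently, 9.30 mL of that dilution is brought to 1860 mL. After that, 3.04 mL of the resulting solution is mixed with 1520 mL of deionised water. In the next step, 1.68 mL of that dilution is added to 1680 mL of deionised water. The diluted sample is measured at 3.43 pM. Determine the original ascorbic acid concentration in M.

0.0861 M

Overall dilution factor = 250.2 × 200 × 501 × 1001 = 2.51 × 10¹⁰.
Original = 3.43 pM × 2.51 × 10¹⁰ = 8.61 × 10¹⁰ pM = 0.0861 M.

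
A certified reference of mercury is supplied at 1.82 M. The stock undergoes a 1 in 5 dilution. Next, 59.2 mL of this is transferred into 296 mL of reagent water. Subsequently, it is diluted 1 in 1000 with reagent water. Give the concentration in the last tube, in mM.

Overall dilution factor = 5 × 6 × 1000 = 3.00 × 10⁴.
1.82 M / 3.00 × 10⁴ = 6.07 × 10⁻⁵ M = 0.0607 mM.

0.0607 mM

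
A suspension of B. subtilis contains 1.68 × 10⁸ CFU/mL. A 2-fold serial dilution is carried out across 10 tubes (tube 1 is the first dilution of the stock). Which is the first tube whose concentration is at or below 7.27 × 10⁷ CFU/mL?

Tube n has concentration 1.68 × 10⁸ CFU/mL / 2ⁿ.
Need 2ⁿ ≥ 1.68 × 10⁸ CFU/mL / 7.27 × 10⁷ CFU/mL = 2.31, so n ≥ 1.21.
First such tube: n = 2.

tube 2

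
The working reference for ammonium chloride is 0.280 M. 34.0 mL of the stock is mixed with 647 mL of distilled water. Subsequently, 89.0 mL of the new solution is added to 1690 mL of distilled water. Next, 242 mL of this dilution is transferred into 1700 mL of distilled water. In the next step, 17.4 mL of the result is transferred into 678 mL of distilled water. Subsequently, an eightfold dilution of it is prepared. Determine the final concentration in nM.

Overall dilution factor = 20.03 × 19.99 × 8.025 × 39.97 × 8 = 1.03 × 10⁶.
0.280 M / 1.03 × 10⁶ = 2.73 × 10⁻⁷ M = 273 nM.

273 nM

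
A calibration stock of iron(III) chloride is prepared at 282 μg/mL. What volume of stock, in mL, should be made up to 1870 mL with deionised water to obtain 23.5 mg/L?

156 mL

23.5 mg/L = 23.5 μg/mL.
V₁ = C₂V₂/C₁ = 23.5 × 1870 / 282 = 156 mL.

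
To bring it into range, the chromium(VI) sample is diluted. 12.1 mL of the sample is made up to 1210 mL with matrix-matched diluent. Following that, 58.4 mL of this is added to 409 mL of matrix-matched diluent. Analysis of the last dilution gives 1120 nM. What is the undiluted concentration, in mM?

Overall dilution factor = 100 × 8.003 = 800.
Original = 1120 nM × 800 = 8.96 × 10⁵ nM = 0.896 mM.

0.896 mM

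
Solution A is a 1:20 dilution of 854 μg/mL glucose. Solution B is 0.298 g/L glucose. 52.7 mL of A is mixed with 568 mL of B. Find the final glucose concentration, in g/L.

C_A = 854 μg/mL / 20 = 42.7 μg/mL.
C_B = 0.298 g/L = 298 μg/mL.
C_mix = (C_A·V_A + C_B·V_B)/(V_A + V_B) = (42.7×52.7 + 298×568) / 620.7 = 276 μg/mL = 0.276 g/L.

0.276 g/L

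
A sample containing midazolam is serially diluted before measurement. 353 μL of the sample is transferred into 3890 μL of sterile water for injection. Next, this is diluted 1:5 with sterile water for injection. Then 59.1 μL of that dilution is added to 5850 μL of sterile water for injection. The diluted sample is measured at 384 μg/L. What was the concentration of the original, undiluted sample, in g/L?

Overall dilution factor = 12.02 × 5 × 99.98 = 6009.
Original = 384 μg/L × 6009 = 2.31 × 10⁶ μg/L = 2.31 g/L.

2.31 g/L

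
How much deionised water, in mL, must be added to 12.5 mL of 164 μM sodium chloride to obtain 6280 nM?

6280 nM = 6.28 μM.
V₂ = C₁V₁/C₂ = 164 × 12.5 / 6.28 = 326 mL.
Diluent to add = V₂ − V₁ = 326 − 12.5 = 314 mL.

314 mL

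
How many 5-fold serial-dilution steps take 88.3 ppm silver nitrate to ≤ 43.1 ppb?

Need 5ⁿ ≥ 2049, so n ≥ log(2049)/log(5) = 4.74.
Minimum whole steps: n = 5.

5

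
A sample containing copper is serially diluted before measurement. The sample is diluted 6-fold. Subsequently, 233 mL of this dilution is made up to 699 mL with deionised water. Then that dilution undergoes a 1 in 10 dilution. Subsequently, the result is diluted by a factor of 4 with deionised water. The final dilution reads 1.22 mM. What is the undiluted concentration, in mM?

878 mM

Overall dilution factor = 6 × 3 × 10 × 4 = 720.
Original = 1.22 mM × 720 = 878 mM.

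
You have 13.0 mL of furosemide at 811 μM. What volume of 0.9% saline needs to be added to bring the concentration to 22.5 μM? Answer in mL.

456 mL

V₂ = C₁V₁/C₂ = 811 × 13.0 / 22.5 = 469 mL.
Diluent to add = V₂ − V₁ = 469 − 13.0 = 456 mL.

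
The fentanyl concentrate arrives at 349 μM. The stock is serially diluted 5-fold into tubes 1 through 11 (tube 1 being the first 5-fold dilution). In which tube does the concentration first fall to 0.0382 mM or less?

Tube n has concentration 349 μM / 5ⁿ.
Need 5ⁿ ≥ 349 μM / 0.0382 mM = 9.14, so n ≥ 1.37.
First such tube: n = 2.

tube 2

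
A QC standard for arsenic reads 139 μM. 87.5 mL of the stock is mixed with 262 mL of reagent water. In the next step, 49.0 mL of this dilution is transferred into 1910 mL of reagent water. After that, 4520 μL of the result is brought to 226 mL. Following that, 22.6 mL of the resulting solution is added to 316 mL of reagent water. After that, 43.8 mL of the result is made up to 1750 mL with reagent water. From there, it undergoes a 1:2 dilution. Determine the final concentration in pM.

Overall dilution factor = 3.994 × 39.98 × 50 × 14.98 × 39.95 × 2 = 9.56 × 10⁶.
139 μM / 9.56 × 10⁶ = 1.45 × 10⁻⁵ μM = 14.5 pM.

14.5 pM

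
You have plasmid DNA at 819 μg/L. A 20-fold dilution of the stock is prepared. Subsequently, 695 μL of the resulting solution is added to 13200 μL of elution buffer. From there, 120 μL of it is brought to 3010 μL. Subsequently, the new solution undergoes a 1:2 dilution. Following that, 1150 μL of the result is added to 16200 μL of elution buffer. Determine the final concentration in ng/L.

2.71 ng/L

Overall dilution factor = 20 × 19.99 × 25.08 × 2 × 15.09 = 3.03 × 10⁵.
819 μg/L / 3.03 × 10⁵ = 2.71 × 10⁻³ μg/L = 2.71 ng/L.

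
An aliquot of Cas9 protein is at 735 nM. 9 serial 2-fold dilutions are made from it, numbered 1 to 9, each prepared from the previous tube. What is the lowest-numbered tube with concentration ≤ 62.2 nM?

tube 4

Tube n has concentration 735 nM / 2ⁿ.
Need 2ⁿ ≥ 735 nM / 62.2 nM = 11.8, so n ≥ 3.56.
First such tube: n = 4.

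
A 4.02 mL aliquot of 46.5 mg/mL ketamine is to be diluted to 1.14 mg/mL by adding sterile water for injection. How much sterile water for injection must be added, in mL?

160 mL

V₂ = C₁V₁/C₂ = 46.5 × 4.02 / 1.14 = 164 mL.
Diluent to add = V₂ − V₁ = 164 − 4.02 = 160 mL.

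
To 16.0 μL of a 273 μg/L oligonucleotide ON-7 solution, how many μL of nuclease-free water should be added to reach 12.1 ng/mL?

12.1 ng/mL = 12.1 μg/L.
V₂ = C₁V₁/C₂ = 273 × 16.0 / 12.1 = 361 μL.
Diluent to add = V₂ − V₁ = 361 − 16.0 = 345 μL.

345 μL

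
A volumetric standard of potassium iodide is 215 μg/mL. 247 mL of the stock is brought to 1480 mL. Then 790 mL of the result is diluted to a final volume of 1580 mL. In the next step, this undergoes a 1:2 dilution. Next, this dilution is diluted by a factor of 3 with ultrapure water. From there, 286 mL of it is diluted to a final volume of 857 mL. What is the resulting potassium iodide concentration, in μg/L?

Overall dilution factor = 5.992 × 2 × 2 × 3 × 2.997 = 215.
215 μg/mL / 215 = 0.998 μg/mL = 998 μg/L.

998 μg/L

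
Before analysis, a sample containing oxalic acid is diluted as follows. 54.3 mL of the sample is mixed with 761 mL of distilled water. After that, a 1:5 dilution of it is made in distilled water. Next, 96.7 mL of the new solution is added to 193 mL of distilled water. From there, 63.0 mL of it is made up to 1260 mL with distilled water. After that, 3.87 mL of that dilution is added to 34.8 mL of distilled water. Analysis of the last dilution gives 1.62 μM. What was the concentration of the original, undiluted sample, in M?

Overall dilution factor = 15.01 × 5 × 2.996 × 20 × 9.992 = 4.49 × 10⁴.
Original = 1.62 μM × 4.49 × 10⁴ = 7.28 × 10⁴ μM = 0.0728 M.

0.0728 M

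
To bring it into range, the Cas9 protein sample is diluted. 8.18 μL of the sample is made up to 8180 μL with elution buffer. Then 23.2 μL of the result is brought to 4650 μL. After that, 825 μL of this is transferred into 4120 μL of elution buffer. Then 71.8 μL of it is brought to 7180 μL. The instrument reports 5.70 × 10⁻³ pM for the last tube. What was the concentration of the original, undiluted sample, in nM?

685 nM

Overall dilution factor = 1000 × 200.4 × 5.994 × 100 = 1.20 × 10⁸.
Original = 5.70 × 10⁻³ pM × 1.20 × 10⁸ = 6.85 × 10⁵ pM = 685 nM.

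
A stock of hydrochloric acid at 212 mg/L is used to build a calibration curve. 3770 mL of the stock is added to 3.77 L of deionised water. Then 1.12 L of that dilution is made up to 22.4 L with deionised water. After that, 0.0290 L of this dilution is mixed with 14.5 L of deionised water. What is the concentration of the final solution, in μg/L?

Overall dilution factor = 2 × 20 × 501 = 2.00 × 10⁴.
212 mg/L / 2.00 × 10⁴ = 0.0106 mg/L = 10.6 μg/L.

10.6 μg/L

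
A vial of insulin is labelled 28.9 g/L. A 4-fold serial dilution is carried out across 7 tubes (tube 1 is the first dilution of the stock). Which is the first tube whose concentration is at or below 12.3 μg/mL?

Tube n has concentration 28.9 g/L / 4ⁿ.
Need 4ⁿ ≥ 28.9 g/L / 12.3 μg/mL = 2350, so n ≥ 5.60.
First such tube: n = 6.

tube 6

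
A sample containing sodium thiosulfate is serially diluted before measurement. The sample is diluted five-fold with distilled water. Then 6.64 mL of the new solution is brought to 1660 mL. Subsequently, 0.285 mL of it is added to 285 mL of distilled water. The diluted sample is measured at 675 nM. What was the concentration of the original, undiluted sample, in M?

Overall dilution factor = 5 × 250 × 1001 = 1.25 × 10⁶.
Original = 675 nM × 1.25 × 10⁶ = 8.45 × 10⁸ nM = 0.845 M.

0.845 M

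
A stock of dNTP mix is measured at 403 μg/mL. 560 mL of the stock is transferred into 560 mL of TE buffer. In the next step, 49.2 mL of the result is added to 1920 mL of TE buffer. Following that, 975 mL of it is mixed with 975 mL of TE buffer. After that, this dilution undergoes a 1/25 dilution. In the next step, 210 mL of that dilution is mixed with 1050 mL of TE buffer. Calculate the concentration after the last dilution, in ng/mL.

16.8 ng/mL

Overall dilution factor = 2 × 40.02 × 2 × 25 × 6 = 2.40 × 10⁴.
403 μg/mL / 2.40 × 10⁴ = 0.0168 μg/mL = 16.8 ng/mL.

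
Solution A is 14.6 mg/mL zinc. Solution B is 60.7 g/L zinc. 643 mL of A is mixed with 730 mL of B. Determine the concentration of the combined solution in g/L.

39.1 g/L

C_B = 60.7 g/L = 60.7 mg/mL.
C_mix = (C_A·V_A + C_B·V_B)/(V_A + V_B) = (14.6×643 + 60.7×730) / 1373 = 39.1 mg/mL = 39.1 g/L.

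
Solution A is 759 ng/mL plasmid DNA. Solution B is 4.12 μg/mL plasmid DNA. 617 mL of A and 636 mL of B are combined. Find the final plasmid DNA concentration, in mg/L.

C_B = 4.12 μg/mL = 4120 ng/mL.
C_mix = (C_A·V_A + C_B·V_B)/(V_A + V_B) = (759×617 + 4120×636) / 1253 = 2465 ng/mL = 2.46 mg/L.

2.46 mg/L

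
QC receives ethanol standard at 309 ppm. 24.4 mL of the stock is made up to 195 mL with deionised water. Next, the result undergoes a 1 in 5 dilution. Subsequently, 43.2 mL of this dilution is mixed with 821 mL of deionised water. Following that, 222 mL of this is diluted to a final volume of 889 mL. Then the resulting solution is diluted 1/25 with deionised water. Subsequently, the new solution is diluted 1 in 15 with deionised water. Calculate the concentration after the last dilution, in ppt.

257 ppt

Overall dilution factor = 7.992 × 5 × 20.00 × 4.005 × 25 × 15 = 1.20 × 10⁶.
309 ppm / 1.20 × 10⁶ = 2.57 × 10⁻⁴ ppm = 257 ppt.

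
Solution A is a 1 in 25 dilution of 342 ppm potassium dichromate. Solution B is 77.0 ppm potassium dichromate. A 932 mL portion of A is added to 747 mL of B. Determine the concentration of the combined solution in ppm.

41.9 ppm

C_A = 342 ppm / 25 = 13.7 ppm.
C_mix = (C_A·V_A + C_B·V_B)/(V_A + V_B) = (13.7×932 + 77.0×747) / 1679 = 41.9 ppm.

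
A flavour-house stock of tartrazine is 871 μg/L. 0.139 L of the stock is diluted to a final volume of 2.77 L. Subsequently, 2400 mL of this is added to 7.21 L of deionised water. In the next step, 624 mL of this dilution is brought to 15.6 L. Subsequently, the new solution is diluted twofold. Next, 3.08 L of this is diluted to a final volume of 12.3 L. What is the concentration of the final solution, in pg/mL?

54.7 pg/mL

Overall dilution factor = 19.93 × 4.004 × 25 × 2 × 3.994 = 1.59 × 10⁴.
871 μg/L / 1.59 × 10⁴ = 0.0547 μg/L = 54.7 pg/mL.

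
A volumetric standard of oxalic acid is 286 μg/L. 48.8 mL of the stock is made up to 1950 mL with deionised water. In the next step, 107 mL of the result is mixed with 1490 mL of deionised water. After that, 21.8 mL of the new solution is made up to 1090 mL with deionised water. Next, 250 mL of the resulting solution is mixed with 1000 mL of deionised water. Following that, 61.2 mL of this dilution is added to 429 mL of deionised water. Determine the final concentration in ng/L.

0.239 ng/L

Overall dilution factor = 39.96 × 14.93 × 50 × 5 × 8.010 = 1.19 × 10⁶.
286 μg/L / 1.19 × 10⁶ = 2.39 × 10⁻⁴ μg/L = 0.239 ng/L.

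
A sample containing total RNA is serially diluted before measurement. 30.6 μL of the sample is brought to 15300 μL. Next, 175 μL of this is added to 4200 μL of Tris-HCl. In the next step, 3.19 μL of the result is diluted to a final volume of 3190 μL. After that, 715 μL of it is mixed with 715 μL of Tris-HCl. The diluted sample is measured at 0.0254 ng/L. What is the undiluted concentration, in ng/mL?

Overall dilution factor = 500 × 25 × 1000 × 2 = 2.50 × 10⁷.
Original = 0.0254 ng/L × 2.50 × 10⁷ = 6.35 × 10⁵ ng/L = 635 ng/mL.

635 ng/mL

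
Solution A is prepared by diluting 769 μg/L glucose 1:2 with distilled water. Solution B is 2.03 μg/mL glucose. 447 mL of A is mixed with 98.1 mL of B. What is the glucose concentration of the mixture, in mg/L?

C_A = 769 μg/L / 2 = 384 μg/L.
C_B = 2.03 μg/mL = 2030 μg/L.
C_mix = (C_A·V_A + C_B·V_B)/(V_A + V_B) = (384×447 + 2030×98.1) / 545.1 = 681 μg/L = 0.681 mg/L.

0.681 mg/L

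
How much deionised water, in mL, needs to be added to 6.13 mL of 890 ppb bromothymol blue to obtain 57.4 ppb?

88.9 mL

V₂ = C₁V₁/C₂ = 890 × 6.13 / 57.4 = 95.0 mL.
Diluent to add = V₂ − V₁ = 95.0 − 6.13 = 88.9 mL.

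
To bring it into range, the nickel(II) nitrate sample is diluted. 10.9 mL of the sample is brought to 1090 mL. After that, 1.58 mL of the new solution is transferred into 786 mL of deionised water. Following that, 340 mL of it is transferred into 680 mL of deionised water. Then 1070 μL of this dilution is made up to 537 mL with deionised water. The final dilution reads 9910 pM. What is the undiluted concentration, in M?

Overall dilution factor = 100 × 498.5 × 3 × 501.9 = 7.50 × 10⁷.
Original = 9910 pM × 7.50 × 10⁷ = 7.44 × 10¹¹ pM = 0.744 M.

0.744 M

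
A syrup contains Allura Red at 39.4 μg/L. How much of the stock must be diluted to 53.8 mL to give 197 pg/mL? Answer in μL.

269 μL

197 pg/mL = 0.197 μg/L.
V₁ = C₂V₂/C₁ = 0.197 × 53.8 / 39.4 = 0.269 mL = 269 μL.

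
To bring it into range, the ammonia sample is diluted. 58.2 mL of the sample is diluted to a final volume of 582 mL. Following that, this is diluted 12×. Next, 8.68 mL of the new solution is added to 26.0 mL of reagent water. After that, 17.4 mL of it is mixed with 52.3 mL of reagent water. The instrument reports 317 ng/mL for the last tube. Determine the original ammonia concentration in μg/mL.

Overall dilution factor = 10 × 12 × 3.995 × 4.006 = 1921.
Original = 317 ng/mL × 1921 = 6.09 × 10⁵ ng/mL = 609 μg/mL.

609 μg/mL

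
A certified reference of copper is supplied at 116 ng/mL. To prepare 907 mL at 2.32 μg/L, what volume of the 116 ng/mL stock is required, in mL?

18.1 mL

2.32 μg/L = 2.32 ng/mL.
V₁ = C₂V₂/C₁ = 2.32 × 907 / 116 = 18.1 mL.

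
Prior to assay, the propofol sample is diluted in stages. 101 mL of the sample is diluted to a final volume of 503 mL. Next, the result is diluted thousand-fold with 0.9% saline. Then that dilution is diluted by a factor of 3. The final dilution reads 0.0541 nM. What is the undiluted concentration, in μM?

0.808 μM

Overall dilution factor = 4.980 × 1000 × 3 = 1.49 × 10⁴.
Original = 0.0541 nM × 1.49 × 10⁴ = 808 nM = 0.808 μM.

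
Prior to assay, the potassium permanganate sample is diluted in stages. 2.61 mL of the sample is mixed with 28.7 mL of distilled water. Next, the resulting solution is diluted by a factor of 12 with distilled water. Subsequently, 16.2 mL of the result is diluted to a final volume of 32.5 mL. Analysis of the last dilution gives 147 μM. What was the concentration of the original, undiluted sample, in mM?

42.5 mM

Overall dilution factor = 12.00 × 12 × 2.006 = 289.
Original = 147 μM × 289 = 4.25 × 10⁴ μM = 42.5 mM.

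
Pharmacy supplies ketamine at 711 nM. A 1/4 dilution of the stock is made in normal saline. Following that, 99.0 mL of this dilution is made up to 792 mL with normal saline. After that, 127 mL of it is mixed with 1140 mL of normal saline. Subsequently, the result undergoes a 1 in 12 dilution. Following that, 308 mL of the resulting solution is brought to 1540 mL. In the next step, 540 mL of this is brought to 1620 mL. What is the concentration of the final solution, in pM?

12.4 pM

Overall dilution factor = 4 × 8 × 9.976 × 12 × 5 × 3 = 5.75 × 10⁴.
711 nM / 5.75 × 10⁴ = 0.0124 nM = 12.4 pM.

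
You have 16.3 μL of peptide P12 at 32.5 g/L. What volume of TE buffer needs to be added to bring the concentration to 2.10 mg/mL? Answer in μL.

2.10 mg/mL = 2.10 g/L.
V₂ = C₁V₁/C₂ = 32.5 × 16.3 / 2.10 = 252 μL.
Diluent to add = V₂ − V₁ = 252 − 16.3 = 236 μL.

236 μL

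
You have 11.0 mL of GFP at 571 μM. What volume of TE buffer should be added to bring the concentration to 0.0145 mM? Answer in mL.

422 mL

0.0145 mM = 14.5 μM.
V₂ = C₁V₁/C₂ = 571 × 11.0 / 14.5 = 433 mL.
Diluent to add = V₂ − V₁ = 433 − 11.0 = 422 mL.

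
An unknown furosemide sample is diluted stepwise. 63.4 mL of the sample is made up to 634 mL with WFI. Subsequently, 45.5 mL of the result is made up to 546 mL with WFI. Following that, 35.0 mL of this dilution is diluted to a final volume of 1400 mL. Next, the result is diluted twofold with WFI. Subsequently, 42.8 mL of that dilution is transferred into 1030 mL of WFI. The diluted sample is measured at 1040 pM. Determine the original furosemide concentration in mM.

Overall dilution factor = 10 × 12 × 40 × 2 × 25.07 = 2.41 × 10⁵.
Original = 1040 pM × 2.41 × 10⁵ = 2.50 × 10⁸ pM = 0.250 mM.

0.250 mM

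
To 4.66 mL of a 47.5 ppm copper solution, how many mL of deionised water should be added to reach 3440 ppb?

3440 ppb = 3.44 ppm.
V₂ = C₁V₁/C₂ = 47.5 × 4.66 / 3.44 = 64.3 mL.
Diluent to add = V₂ − V₁ = 64.3 − 4.66 = 59.7 mL.

59.7 mL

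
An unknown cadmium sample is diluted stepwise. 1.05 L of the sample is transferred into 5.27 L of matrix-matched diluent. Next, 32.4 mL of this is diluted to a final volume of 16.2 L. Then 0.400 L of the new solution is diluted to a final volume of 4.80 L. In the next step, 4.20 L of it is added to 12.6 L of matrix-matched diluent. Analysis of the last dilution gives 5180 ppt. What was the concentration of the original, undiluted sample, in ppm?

748 ppm

Overall dilution factor = 6.019 × 500 × 12 × 4 = 1.44 × 10⁵.
Original = 5180 ppt × 1.44 × 10⁵ = 7.48 × 10⁸ ppt = 748 ppm.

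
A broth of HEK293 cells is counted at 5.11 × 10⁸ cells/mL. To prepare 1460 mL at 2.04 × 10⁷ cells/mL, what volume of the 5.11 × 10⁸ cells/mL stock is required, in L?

0.0583 L

V₁ = C₂V₂/C₁ = 2.04 × 10⁷ × 1460 / 5.11 × 10⁸ = 58.3 mL = 0.0583 L.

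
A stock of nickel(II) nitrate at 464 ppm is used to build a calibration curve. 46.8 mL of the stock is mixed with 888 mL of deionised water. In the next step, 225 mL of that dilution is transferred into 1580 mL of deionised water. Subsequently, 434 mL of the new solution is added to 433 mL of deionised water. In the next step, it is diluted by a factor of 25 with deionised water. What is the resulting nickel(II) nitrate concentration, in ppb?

58.0 ppb

Overall dilution factor = 19.97 × 8.022 × 1.998 × 25 = 8003.
464 ppm / 8003 = 0.0580 ppm = 58.0 ppb.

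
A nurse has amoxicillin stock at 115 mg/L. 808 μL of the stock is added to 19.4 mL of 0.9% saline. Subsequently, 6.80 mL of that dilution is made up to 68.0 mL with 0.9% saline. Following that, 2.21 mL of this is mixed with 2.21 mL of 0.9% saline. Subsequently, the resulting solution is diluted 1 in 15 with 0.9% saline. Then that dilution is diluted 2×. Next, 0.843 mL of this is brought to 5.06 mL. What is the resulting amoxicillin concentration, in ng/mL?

1.28 ng/mL

Overall dilution factor = 25.01 × 10 × 2 × 15 × 2 × 6.002 = 9.01 × 10⁴.
115 mg/L / 9.01 × 10⁴ = 1.28 × 10⁻³ mg/L = 1.28 ng/mL.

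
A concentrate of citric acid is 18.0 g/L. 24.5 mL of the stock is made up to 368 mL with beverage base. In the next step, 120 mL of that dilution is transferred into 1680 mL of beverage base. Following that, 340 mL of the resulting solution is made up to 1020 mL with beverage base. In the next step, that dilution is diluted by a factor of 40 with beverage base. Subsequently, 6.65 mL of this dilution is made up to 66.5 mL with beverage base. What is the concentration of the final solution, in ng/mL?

66.6 ng/mL

Overall dilution factor = 15.02 × 15 × 3 × 40 × 10 = 2.70 × 10⁵.
18.0 g/L / 2.70 × 10⁵ = 6.66 × 10⁻⁵ g/L = 66.6 ng/mL.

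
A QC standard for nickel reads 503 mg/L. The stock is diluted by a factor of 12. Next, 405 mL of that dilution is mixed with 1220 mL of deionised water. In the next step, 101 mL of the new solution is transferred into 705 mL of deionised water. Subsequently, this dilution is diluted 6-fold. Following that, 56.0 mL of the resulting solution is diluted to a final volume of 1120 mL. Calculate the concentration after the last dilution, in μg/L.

10.9 μg/L

Overall dilution factor = 12 × 4.012 × 7.980 × 6 × 20 = 4.61 × 10⁴.
503 mg/L / 4.61 × 10⁴ = 0.0109 mg/L = 10.9 μg/L.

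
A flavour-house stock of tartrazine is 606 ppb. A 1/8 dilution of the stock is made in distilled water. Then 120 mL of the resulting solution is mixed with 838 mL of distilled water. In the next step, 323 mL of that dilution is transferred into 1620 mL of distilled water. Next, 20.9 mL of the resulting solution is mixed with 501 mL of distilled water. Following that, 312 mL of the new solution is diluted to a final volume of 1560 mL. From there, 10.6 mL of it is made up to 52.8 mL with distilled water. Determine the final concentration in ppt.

Overall dilution factor = 8 × 7.983 × 6.015 × 24.97 × 5 × 4.981 = 2.39 × 10⁵.
606 ppb / 2.39 × 10⁵ = 2.54 × 10⁻³ ppb = 2.54 ppt.

2.54 ppt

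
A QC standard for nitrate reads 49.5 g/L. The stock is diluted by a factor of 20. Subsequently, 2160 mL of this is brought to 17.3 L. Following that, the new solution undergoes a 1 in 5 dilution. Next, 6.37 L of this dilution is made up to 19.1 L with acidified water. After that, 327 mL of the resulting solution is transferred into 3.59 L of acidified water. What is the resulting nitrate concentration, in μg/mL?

Overall dilution factor = 20 × 8.009 × 5 × 2.998 × 11.98 = 2.88 × 10⁴.
49.5 g/L / 2.88 × 10⁴ = 1.72 × 10⁻³ g/L = 1.72 μg/mL.

1.72 μg/mL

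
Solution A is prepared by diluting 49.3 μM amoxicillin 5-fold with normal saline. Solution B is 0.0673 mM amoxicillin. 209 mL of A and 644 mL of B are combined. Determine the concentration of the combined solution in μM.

C_A = 49.3 μM / 5 = 9.86 μM.
C_B = 0.0673 mM = 67.3 μM.
C_mix = (C_A·V_A + C_B·V_B)/(V_A + V_B) = (9.86×209 + 67.3×644) / 853.0 = 53.2 μM.

53.2 μM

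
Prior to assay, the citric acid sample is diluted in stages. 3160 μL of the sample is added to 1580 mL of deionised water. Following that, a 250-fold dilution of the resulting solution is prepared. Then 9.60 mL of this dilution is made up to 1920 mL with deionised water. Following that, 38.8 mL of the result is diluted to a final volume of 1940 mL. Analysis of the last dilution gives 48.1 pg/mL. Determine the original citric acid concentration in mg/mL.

60.2 mg/mL

Overall dilution factor = 501 × 250 × 200 × 50 = 1.25 × 10⁹.
Original = 48.1 pg/mL × 1.25 × 10⁹ = 6.02 × 10¹⁰ pg/mL = 60.2 mg/mL.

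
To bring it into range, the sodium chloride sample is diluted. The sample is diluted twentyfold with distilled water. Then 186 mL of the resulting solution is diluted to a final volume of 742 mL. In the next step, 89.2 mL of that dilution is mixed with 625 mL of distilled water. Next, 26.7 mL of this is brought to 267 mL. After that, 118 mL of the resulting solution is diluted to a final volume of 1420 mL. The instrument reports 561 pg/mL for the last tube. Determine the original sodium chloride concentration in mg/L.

Overall dilution factor = 20 × 3.989 × 8.007 × 10 × 12.03 = 7.69 × 10⁴.
Original = 561 pg/mL × 7.69 × 10⁴ = 4.31 × 10⁷ pg/mL = 43.1 mg/L.

43.1 mg/L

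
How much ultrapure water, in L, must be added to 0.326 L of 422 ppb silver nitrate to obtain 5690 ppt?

5690 ppt = 5.69 ppb.
V₂ = C₁V₁/C₂ = 422 × 0.326 / 5.69 = 24.2 L.
Diluent to add = V₂ − V₁ = 24.2 − 0.326 = 23.9 L.

23.9 L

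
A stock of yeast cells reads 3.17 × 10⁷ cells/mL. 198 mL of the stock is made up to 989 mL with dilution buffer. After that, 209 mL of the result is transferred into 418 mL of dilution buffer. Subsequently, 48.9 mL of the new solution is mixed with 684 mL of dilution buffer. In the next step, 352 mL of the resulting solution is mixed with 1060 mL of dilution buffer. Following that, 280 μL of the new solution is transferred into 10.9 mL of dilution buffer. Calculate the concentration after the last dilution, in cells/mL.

881 cells/mL

Overall dilution factor = 4.995 × 3 × 14.99 × 4.011 × 39.93 = 3.60 × 10⁴.
3.17 × 10⁷ cells/mL / 3.60 × 10⁴ = 881 cells/mL.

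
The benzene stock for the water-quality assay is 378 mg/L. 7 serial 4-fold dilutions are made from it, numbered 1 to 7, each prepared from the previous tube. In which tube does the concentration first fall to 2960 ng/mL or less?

Tube n has concentration 378 mg/L / 4ⁿ.
Need 4ⁿ ≥ 378 mg/L / 2960 ng/mL = 128, so n ≥ 3.50.
First such tube: n = 4.

tube 4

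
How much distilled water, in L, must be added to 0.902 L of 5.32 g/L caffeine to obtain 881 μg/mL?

881 μg/mL = 0.881 g/L.
V₂ = C₁V₁/C₂ = 5.32 × 0.902 / 0.881 = 5.45 L.
Diluent to add = V₂ − V₁ = 5.45 − 0.902 = 4.54 L.

4.54 L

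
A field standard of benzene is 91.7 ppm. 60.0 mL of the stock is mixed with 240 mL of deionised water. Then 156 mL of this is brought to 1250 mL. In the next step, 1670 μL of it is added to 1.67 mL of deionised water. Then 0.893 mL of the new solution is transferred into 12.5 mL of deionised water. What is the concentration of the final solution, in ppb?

76.3 ppb

Overall dilution factor = 5 × 8.013 × 2 × 15.00 = 1202.
91.7 ppm / 1202 = 0.0763 ppm = 76.3 ppb.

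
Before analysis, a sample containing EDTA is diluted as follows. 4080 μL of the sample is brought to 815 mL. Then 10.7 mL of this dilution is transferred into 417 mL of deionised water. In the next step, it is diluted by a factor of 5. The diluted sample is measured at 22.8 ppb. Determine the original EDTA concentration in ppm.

910 ppm

Overall dilution factor = 199.8 × 39.97 × 5 = 3.99 × 10⁴.
Original = 22.8 ppb × 3.99 × 10⁴ = 9.10 × 10⁵ ppb = 910 ppm.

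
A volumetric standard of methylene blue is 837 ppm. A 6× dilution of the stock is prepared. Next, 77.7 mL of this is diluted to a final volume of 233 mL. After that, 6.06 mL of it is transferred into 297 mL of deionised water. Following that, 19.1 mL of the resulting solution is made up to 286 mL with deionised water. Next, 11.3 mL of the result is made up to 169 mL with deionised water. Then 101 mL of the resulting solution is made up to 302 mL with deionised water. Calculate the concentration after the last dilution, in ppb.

Overall dilution factor = 6 × 2.999 × 50.01 × 14.97 × 14.96 × 2.990 = 6.03 × 10⁵.
837 ppm / 6.03 × 10⁵ = 1.39 × 10⁻³ ppm = 1.39 ppb.

1.39 ppb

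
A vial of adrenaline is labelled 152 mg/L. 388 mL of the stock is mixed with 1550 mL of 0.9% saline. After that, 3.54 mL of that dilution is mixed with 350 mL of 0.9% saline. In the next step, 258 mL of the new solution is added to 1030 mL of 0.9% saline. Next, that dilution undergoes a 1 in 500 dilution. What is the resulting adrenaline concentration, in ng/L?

122 ng/L

Overall dilution factor = 4.995 × 99.87 × 4.992 × 500 = 1.25 × 10⁶.
152 mg/L / 1.25 × 10⁶ = 1.22 × 10⁻⁴ mg/L = 122 ng/L.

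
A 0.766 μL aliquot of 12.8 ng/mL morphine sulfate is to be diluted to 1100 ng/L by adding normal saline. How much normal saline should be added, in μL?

8.15 μL

1100 ng/L = 1.10 ng/mL.
V₂ = C₁V₁/C₂ = 12.8 × 0.766 / 1.10 = 8.91 μL.
Diluent to add = V₂ − V₁ = 8.91 − 0.766 = 8.15 μL.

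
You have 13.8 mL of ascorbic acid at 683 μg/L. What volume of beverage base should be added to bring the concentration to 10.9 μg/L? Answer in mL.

V₂ = C₁V₁/C₂ = 683 × 13.8 / 10.9 = 865 mL.
Diluent to add = V₂ − V₁ = 865 − 13.8 = 851 mL.

851 mL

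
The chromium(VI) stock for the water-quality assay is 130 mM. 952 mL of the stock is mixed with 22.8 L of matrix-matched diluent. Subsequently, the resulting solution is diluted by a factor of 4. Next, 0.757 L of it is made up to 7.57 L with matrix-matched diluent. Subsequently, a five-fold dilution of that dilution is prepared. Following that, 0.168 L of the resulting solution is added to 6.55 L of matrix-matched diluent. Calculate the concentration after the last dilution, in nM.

652 nM

Overall dilution factor = 24.95 × 4 × 10 × 5 × 39.99 = 2.00 × 10⁵.
130 mM / 2.00 × 10⁵ = 6.52 × 10⁻⁴ mM = 652 nM.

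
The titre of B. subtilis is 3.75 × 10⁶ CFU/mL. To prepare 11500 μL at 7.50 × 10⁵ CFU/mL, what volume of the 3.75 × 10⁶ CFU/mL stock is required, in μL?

V₁ = C₂V₂/C₁ = 7.50 × 10⁵ × 11500 / 3.75 × 10⁶ = 2300 μL.

2300 μL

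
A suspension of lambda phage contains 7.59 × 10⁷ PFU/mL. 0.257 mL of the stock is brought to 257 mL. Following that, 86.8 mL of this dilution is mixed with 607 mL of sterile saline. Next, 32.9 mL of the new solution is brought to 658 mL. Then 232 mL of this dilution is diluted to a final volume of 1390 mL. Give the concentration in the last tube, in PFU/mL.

Overall dilution factor = 1000 × 7.993 × 20 × 5.991 = 9.58 × 10⁵.
7.59 × 10⁷ PFU/mL / 9.58 × 10⁵ = 79.2 PFU/mL.

79.2 PFU/mL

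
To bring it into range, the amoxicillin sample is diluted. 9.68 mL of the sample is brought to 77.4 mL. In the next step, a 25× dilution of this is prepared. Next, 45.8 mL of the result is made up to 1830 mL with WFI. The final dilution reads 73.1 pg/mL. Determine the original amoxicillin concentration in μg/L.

584 μg/L

Overall dilution factor = 7.996 × 25 × 39.96 = 7987.
Original = 73.1 pg/mL × 7987 = 5.84 × 10⁵ pg/mL = 584 μg/L.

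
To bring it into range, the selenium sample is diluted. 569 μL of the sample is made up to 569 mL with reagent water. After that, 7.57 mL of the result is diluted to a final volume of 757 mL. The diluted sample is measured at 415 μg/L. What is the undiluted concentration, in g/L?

Overall dilution factor = 1000 × 100 = 1.00 × 10⁵.
Original = 415 μg/L × 1.00 × 10⁵ = 4.15 × 10⁷ μg/L = 41.5 g/L.

41.5 g/L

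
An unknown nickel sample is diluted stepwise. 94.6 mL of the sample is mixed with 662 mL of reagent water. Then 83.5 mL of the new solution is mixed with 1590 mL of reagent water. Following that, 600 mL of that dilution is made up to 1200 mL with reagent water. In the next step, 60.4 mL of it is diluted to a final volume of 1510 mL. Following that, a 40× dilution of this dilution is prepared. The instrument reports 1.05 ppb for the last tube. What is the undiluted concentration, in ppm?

337 ppm

Overall dilution factor = 7.998 × 20.04 × 2 × 25 × 40 = 3.21 × 10⁵.
Original = 1.05 ppb × 3.21 × 10⁵ = 3.37 × 10⁵ ppb = 337 ppm.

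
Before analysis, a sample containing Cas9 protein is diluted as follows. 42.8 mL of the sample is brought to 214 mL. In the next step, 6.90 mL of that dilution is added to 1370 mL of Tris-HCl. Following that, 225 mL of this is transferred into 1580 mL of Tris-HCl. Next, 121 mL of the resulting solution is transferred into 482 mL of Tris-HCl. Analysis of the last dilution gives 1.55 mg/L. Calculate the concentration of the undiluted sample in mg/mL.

61.8 mg/mL

Overall dilution factor = 5 × 199.6 × 8.022 × 4.983 = 3.99 × 10⁴.
Original = 1.55 mg/L × 3.99 × 10⁴ = 6.18 × 10⁴ mg/L = 61.8 mg/mL.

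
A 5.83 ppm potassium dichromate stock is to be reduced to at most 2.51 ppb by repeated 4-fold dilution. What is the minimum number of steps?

6

Need 4ⁿ ≥ 2323, so n ≥ log(2323)/log(4) = 5.59.
Minimum whole steps: n = 6.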